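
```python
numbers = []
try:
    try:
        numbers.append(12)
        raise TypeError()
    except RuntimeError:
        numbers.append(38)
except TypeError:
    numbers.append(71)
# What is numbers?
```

Step-by-step execution trace:
1. Inner try: `numbers.append(12)` → numbers = [12].
2. `raise TypeError()` raises TypeError.
3. Inner `except RuntimeError` does not match TypeError; exception propagates to outer try.
4. Outer `except TypeError` matches → `numbers.append(71)` → numbers = [12, 71].
Result: [12, 71]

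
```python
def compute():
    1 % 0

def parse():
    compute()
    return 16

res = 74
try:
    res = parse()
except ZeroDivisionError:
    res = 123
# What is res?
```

Step-by-step execution trace:
1. res starts at 74.
2. try: `parse()` calls `compute()`.
3. `compute()` evaluates `1 % 0`, which raises ZeroDivisionError; it propagates through parse (uncaught).
4. `return 16` in parse is not reached; the assignment to res does not complete.
5. `except ZeroDivisionError` matches → res = 123.
Result: 123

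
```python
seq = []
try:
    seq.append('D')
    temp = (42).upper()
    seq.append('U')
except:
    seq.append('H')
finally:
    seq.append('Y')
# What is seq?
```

Step-by-step execution trace:
1. try: `seq.append('D')` → seq = ['D'].
2. `temp = (42).upper()` raises AttributeError; `seq.append('U')` is not reached.
3. bare `except` matches → `seq.append('H')` → seq = ['D', 'H'].
4. finally always runs: `seq.append('Y')` → seq = ['D', 'H', 'Y'].
Result: ['D', 'H', 'Y']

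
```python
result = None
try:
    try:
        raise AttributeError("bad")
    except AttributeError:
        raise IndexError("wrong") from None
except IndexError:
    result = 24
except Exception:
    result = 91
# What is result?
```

Step-by-step execution trace:
1. Inner try raises AttributeError; inner `except AttributeError` catches it.
2. `raise IndexError(...) from None` raises IndexError (from None suppresses __context__, but the active exception is still IndexError).
3. Outer `except IndexError` matches → result = 24.
4. `except Exception` is not reached.
Result: 24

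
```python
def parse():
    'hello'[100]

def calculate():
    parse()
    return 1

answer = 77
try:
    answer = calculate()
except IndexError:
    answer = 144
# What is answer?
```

Step-by-step execution trace:
1. answer starts at 77.
2. try: `calculate()` calls `parse()`.
3. `parse()` evaluates `'hello'[100]`, which raises IndexError; it propagates through calculate (uncaught).
4. `return 1` in calculate is not reached; the assignment to answer does not complete.
5. `except IndexError` matches → answer = 144.
Result: 144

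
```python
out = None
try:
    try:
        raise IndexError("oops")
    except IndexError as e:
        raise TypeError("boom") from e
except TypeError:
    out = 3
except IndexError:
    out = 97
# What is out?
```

Step-by-step execution trace:
1. Inner try raises IndexError; inner `except IndexError as e` catches it.
2. `raise TypeError(...) from e` raises TypeError (IndexError is attached as __cause__, but only TypeError is active).
3. Outer `except TypeError` matches → out = 3.
4. `except IndexError` is not reached.
Result: 3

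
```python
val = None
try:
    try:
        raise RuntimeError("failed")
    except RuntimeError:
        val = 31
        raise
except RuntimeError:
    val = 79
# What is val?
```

Step-by-step execution trace:
1. Inner try: `raise RuntimeError("failed")` raises RuntimeError.
2. Inner `except RuntimeError` matches → val = 31.
3. bare `raise` re-raises the same RuntimeError.
4. Outer `except RuntimeError` matches → val = 79.
Result: 79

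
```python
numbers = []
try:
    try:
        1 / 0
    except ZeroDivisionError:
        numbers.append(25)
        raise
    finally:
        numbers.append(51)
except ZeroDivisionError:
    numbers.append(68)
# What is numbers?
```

Step-by-step execution trace:
1. Inner try: `1 / 0` raises ZeroDivisionError.
2. Inner `except ZeroDivisionError` matches → `numbers.append(25)` → numbers = [25].
3. bare `raise` re-raises ZeroDivisionError.
4. Inner `finally` runs during unwinding: `numbers.append(51)` → numbers = [25, 51].
5. Outer `except ZeroDivisionError` matches → `numbers.append(68)` → numbers = [25, 51, 68].
Result: [25, 51, 68]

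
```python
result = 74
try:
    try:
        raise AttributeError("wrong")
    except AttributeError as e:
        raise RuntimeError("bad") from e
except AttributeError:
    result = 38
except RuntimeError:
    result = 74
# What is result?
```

Step-by-step execution trace:
1. Inner try raises AttributeError; inner `except AttributeError as e` catches it.
2. `raise RuntimeError(...) from e` raises RuntimeError (AttributeError is attached as __cause__, but only RuntimeError is active).
3. Outer `except AttributeError` does not match RuntimeError; skipped.
4. Outer `except RuntimeError` matches → result = 74.
Result: 74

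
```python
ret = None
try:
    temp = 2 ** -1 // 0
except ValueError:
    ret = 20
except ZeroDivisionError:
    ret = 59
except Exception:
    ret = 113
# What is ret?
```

Step-by-step execution trace:
1. `temp = 2 ** -1 // 0` raises ZeroDivisionError.
2. `except ValueError` does not match ZeroDivisionError; skipped.
3. `except ZeroDivisionError` matches → ret = 59.
4. Remaining except clauses are skipped.
Result: 59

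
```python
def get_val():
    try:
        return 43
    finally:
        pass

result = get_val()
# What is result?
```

Step-by-step execution trace:
1. `get_val()` enters try: `return 43` sets pending return value 43.
2. Before returning, `finally: pass` runs (no effect).
3. get_val() returns 43 → result = 43.
Result: 43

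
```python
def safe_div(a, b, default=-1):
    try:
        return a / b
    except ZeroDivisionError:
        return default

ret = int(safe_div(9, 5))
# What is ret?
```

Step-by-step execution trace:
1. `safe_div(9, 5)` enters try: `return 9 / 5` → returns 1.8. No exception raised.
2. `except ZeroDivisionError` is skipped.
3. `int(1.8)` → 1 → ret = 1.
Result: 1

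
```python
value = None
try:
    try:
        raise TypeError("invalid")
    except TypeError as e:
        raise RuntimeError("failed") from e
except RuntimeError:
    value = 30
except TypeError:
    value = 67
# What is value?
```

Step-by-step execution trace:
1. Inner try raises TypeError; inner `except TypeError as e` catches it.
2. `raise RuntimeError(...) from e` raises RuntimeError (TypeError is attached as __cause__, but only RuntimeError is active).
3. Outer `except RuntimeError` matches → value = 30.
4. `except TypeError` is not reached.
Result: 30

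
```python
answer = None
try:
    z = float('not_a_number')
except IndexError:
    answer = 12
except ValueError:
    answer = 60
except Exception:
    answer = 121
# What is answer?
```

Step-by-step execution trace:
1. `z = float('not_a_number')` raises ValueError.
2. `except IndexError` does not match ValueError; skipped.
3. `except ValueError` matches → answer = 60.
4. Remaining except clauses are skipped.
Result: 60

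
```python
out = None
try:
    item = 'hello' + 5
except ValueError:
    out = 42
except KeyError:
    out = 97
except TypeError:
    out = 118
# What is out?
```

Step-by-step execution trace:
1. `item = 'hello' + 5` raises TypeError.
2. `except ValueError` does not match TypeError; skipped.
3. `except KeyError` does not match TypeError; skipped.
4. `except TypeError` matches → out = 118.
Result: 118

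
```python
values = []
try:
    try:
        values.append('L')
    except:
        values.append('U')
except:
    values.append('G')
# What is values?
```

Step-by-step execution trace:
1. Inner try: `values.append('L')` → values = ['L']. No exception raised.
2. Inner `except` is skipped.
3. Inner try completes normally; outer `except` is skipped.
Result: ['L']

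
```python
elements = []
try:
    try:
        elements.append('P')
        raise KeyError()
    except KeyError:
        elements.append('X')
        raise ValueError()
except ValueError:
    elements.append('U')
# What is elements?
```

Step-by-step execution trace:
1. Inner try: `elements.append('P')` → elements = ['P'].
2. `raise KeyError()` raises KeyError.
3. Inner `except KeyError` matches → `elements.append('X')` → elements = ['P', 'X'].
4. `raise ValueError()` raises ValueError; propagates to outer try.
5. Outer `except ValueError` matches → `elements.append('U')` → elements = ['P', 'X', 'U'].
Result: ['P', 'X', 'U']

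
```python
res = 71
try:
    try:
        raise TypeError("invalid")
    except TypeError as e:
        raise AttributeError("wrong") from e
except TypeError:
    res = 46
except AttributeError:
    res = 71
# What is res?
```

Step-by-step execution trace:
1. Inner try raises TypeError; inner `except TypeError as e` catches it.
2. `raise AttributeError(...) from e` raises AttributeError (TypeError is attached as __cause__, but only AttributeError is active).
3. Outer `except TypeError` does not match AttributeError; skipped.
4. Outer `except AttributeError` matches → res = 71.
Result: 71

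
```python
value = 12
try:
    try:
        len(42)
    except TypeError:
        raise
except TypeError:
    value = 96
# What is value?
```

Step-by-step execution trace:
1. Inner try: `len(42)` raises TypeError.
2. Inner `except TypeError` matches; bare `raise` re-raises the same TypeError.
3. Outer `except TypeError` matches → value = 96.
Result: 96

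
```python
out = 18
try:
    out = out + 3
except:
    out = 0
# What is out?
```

Step-by-step execution trace:
1. out starts at 18.
2. try: `out = out + 3` → out = 21. No exception raised.
3. `except` is skipped.
Result: 21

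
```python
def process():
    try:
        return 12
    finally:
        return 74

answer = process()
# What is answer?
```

Step-by-step execution trace:
1. `process()` enters try: `return 12` sets pending return value 12.
2. Before returning, `finally: return 74` runs and overrides the pending return.
3. process() returns 74 → answer = 74.
Result: 74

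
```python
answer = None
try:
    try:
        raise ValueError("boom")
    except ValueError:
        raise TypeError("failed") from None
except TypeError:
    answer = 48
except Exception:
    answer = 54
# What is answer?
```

Step-by-step execution trace:
1. Inner try raises ValueError; inner `except ValueError` catches it.
2. `raise TypeError(...) from None` raises TypeError (from None suppresses __context__, but the active exception is still TypeError).
3. Outer `except TypeError` matches → answer = 48.
4. `except Exception` is not reached.
Result: 48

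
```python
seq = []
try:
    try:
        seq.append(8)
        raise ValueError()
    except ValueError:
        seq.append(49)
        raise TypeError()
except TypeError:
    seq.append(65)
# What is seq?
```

Step-by-step execution trace:
1. Inner try: `seq.append(8)` → seq = [8].
2. `raise ValueError()` raises ValueError.
3. Inner `except ValueError` matches → `seq.append(49)` → seq = [8, 49].
4. `raise TypeError()` raises TypeError; propagates to outer try.
5. Outer `except TypeError` matches → `seq.append(65)` → seq = [8, 49, 65].
Result: [8, 49, 65]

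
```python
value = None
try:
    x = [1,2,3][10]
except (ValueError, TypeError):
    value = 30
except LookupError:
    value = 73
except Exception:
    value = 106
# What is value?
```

Step-by-step execution trace:
1. `x = [1,2,3][10]` raises IndexError.
2. `except (ValueError, TypeError)` does not match IndexError; skipped.
3. `except LookupError` matches (IndexError is a subclass of LookupError) → value = 73.
4. `except Exception` is not reached.
Result: 73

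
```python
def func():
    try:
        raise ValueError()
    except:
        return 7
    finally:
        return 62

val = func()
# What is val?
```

Step-by-step execution trace:
1. `func()` enters try: `raise ValueError()` raises ValueError.
2. bare `except` matches → `return 7` sets pending return value 7.
3. Before returning, `finally: return 62` runs and overrides the pending return.
4. func() returns 62 → val = 62.
Result: 62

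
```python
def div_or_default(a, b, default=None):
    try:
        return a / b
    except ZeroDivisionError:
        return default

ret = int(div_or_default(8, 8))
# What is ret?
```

Step-by-step execution trace:
1. `div_or_default(8, 8)` enters try: `return 8 / 8` → returns 1.0. No exception raised.
2. `except ZeroDivisionError` is skipped.
3. `int(1.0)` → 1 → ret = 1.
Result: 1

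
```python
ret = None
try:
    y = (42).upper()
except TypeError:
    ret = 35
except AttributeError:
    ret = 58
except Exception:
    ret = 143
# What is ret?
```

Step-by-step execution trace:
1. `y = (42).upper()` raises AttributeError.
2. `except TypeError` does not match AttributeError; skipped.
3. `except AttributeError` matches → ret = 58.
4. Remaining except clauses are skipped.
Result: 58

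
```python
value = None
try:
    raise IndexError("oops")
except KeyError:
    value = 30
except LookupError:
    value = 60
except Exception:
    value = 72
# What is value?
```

Step-by-step execution trace:
1. `raise IndexError(...)` raises IndexError.
2. `except KeyError` does not match (IndexError is not a subclass of KeyError); skipped.
3. `except LookupError` matches (IndexError is a subclass of LookupError) → value = 60.
4. `except Exception` is not reached.
Result: 60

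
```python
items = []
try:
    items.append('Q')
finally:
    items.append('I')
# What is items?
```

Step-by-step execution trace:
1. try: `items.append('Q')` → items = ['Q'].
2. The try body completes without raising.
3. finally always runs: `items.append('I')` → items = ['Q', 'I'].
Result: ['Q', 'I']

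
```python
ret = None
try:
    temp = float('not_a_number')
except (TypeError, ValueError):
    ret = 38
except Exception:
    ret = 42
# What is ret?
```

Step-by-step execution trace:
1. `temp = float('not_a_number')` raises ValueError.
2. `except (TypeError, ValueError)` matches (ValueError is in the tuple) → ret = 38.
3. `except Exception` is not reached.
Result: 38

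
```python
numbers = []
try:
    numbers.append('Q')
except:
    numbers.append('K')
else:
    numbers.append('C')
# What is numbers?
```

Step-by-step execution trace:
1. try: `numbers.append('Q')` → numbers = ['Q']. No exception raised.
2. `except` is skipped.
3. `else` runs (try completed without exception): `numbers.append('C')` → numbers = ['Q', 'C'].
Result: ['Q', 'C']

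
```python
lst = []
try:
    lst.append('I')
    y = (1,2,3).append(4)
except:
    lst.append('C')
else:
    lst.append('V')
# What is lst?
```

Step-by-step execution trace:
1. try: `lst.append('I')` → lst = ['I'].
2. `y = (1,2,3).append(4)` raises AttributeError.
3. bare `except` matches → `lst.append('C')` → lst = ['I', 'C'].
4. `else` is skipped (an exception was raised).
Result: ['I', 'C']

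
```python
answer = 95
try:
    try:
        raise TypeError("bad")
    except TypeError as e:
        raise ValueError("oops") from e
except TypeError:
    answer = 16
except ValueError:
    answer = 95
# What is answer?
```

Step-by-step execution trace:
1. Inner try raises TypeError; inner `except TypeError as e` catches it.
2. `raise ValueError(...) from e` raises ValueError (TypeError is attached as __cause__, but only ValueError is active).
3. Outer `except TypeError` does not match ValueError; skipped.
4. Outer `except ValueError` matches → answer = 95.
Result: 95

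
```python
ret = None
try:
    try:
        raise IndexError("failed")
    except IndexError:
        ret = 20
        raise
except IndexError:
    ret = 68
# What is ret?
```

Step-by-step execution trace:
1. Inner try: `raise IndexError("failed")` raises IndexError.
2. Inner `except IndexError` matches → ret = 20.
3. bare `raise` re-raises the same IndexError.
4. Outer `except IndexError` matches → ret = 68.
Result: 68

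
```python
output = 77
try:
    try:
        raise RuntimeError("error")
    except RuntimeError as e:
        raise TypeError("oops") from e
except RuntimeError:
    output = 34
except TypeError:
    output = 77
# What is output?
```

Step-by-step execution trace:
1. Inner try raises RuntimeError; inner `except RuntimeError as e` catches it.
2. `raise TypeError(...) from e` raises TypeError (RuntimeError is attached as __cause__, but only TypeError is active).
3. Outer `except RuntimeError` does not match TypeError; skipped.
4. Outer `except TypeError` matches → output = 77.
Result: 77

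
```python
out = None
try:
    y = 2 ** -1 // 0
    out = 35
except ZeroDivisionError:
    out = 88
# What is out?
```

Step-by-step execution trace:
1. `y = 2 ** -1 // 0` raises ZeroDivisionError.
2. `out = 35` is not reached.
3. `except ZeroDivisionError` matches → out = 88.
Result: 88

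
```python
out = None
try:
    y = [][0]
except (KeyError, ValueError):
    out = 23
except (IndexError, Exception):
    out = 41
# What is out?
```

Step-by-step execution trace:
1. `y = [][0]` raises IndexError.
2. `except (KeyError, ValueError)` does not match IndexError; skipped.
3. `except (IndexError, Exception)` matches (IndexError is in the tuple) → out = 41.
Result: 41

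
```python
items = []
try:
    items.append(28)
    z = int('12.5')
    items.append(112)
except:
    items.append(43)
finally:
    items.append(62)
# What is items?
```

Step-by-step execution trace:
1. try: `items.append(28)` → items = [28].
2. `z = int('12.5')` raises ValueError; `items.append(112)` is not reached.
3. bare `except` matches → `items.append(43)` → items = [28, 43].
4. finally always runs: `items.append(62)` → items = [28, 43, 62].
Result: [28, 43, 62]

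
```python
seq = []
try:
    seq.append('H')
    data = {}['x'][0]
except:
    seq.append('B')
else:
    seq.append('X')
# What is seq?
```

Step-by-step execution trace:
1. try: `seq.append('H')` → seq = ['H'].
2. `data = {}['x'][0]` raises KeyError.
3. bare `except` matches → `seq.append('B')` → seq = ['H', 'B'].
4. `else` is skipped (an exception was raised).
Result: ['H', 'B']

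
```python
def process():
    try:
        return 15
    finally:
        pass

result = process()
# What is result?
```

Step-by-step execution trace:
1. `process()` enters try: `return 15` sets pending return value 15.
2. Before returning, `finally: pass` runs (no effect).
3. process() returns 15 → result = 15.
Result: 15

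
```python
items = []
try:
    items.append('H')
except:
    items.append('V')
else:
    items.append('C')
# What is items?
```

Step-by-step execution trace:
1. try: `items.append('H')` → items = ['H']. No exception raised.
2. `except` is skipped.
3. `else` runs (try completed without exception): `items.append('C')` → items = ['H', 'C'].
Result: ['H', 'C']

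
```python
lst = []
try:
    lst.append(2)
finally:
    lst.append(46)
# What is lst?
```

Step-by-step execution trace:
1. try: `lst.append(2)` → lst = [2].
2. The try body completes without raising.
3. finally always runs: `lst.append(46)` → lst = [2, 46].
Result: [2, 46]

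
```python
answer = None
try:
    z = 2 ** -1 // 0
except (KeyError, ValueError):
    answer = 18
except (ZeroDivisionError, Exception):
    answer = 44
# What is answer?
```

Step-by-step execution trace:
1. `z = 2 ** -1 // 0` raises ZeroDivisionError.
2. `except (KeyError, ValueError)` does not match ZeroDivisionError; skipped.
3. `except (ZeroDivisionError, Exception)` matches (ZeroDivisionError is in the tuple) → answer = 44.
Result: 44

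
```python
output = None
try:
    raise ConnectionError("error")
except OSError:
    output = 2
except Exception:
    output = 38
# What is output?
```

Step-by-step execution trace:
1. `raise ConnectionError(...)` raises ConnectionError.
2. `except OSError` matches (ConnectionError is a subclass of OSError) → output = 2.
3. `except Exception` is not reached.
Result: 2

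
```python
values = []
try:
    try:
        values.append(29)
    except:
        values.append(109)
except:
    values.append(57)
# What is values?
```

Step-by-step execution trace:
1. Inner try: `values.append(29)` → values = [29]. No exception raised.
2. Inner `except` is skipped.
3. Inner try completes normally; outer `except` is skipped.
Result: [29]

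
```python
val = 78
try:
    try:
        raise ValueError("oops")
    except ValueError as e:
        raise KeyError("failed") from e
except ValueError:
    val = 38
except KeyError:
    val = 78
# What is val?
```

Step-by-step execution trace:
1. Inner try raises ValueError; inner `except ValueError as e` catches it.
2. `raise KeyError(...) from e` raises KeyError (ValueError is attached as __cause__, but only KeyError is active).
3. Outer `except ValueError` does not match KeyError; skipped.
4. Outer `except KeyError` matches → val = 78.
Result: 78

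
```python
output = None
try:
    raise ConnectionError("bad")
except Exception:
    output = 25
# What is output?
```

Step-by-step execution trace:
1. `raise ConnectionError(...)` raises ConnectionError.
2. `except Exception` matches (ConnectionError is a subclass of Exception) → output = 25.
Result: 25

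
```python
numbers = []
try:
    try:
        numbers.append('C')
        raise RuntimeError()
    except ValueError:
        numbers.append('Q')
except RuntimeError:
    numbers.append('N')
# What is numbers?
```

Step-by-step execution trace:
1. Inner try: `numbers.append('C')` → numbers = ['C'].
2. `raise RuntimeError()` raises RuntimeError.
3. Inner `except ValueError` does not match RuntimeError; exception propagates to outer try.
4. Outer `except RuntimeError` matches → `numbers.append('N')` → numbers = ['C', 'N'].
Result: ['C', 'N']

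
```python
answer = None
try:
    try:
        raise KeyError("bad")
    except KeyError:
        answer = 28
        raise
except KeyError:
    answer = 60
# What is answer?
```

Step-by-step execution trace:
1. Inner try: `raise KeyError("bad")` raises KeyError.
2. Inner `except KeyError` matches → answer = 28.
3. bare `raise` re-raises the same KeyError.
4. Outer `except KeyError` matches → answer = 60.
Result: 60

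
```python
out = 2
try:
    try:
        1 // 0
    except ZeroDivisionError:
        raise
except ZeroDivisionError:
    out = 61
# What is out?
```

Step-by-step execution trace:
1. Inner try: `1 // 0` raises ZeroDivisionError.
2. Inner `except ZeroDivisionError` matches; bare `raise` re-raises the same ZeroDivisionError.
3. Outer `except ZeroDivisionError` matches → out = 61.
Result: 61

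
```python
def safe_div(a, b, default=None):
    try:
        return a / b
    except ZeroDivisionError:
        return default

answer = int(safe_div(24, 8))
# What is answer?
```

Step-by-step execution trace:
1. `safe_div(24, 8)` enters try: `return 24 / 8` → returns 3.0. No exception raised.
2. `except ZeroDivisionError` is skipped.
3. `int(3.0)` → 3 → answer = 3.
Result: 3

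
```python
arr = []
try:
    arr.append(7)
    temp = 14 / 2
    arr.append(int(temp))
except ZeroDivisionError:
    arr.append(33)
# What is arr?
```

Step-by-step execution trace:
1. try: `arr.append(7)` → arr = [7].
2. `temp = 14 / 2` → temp = 7.0. No exception raised.
3. `arr.append(int(temp))` → arr = [7, 7].
4. `except ZeroDivisionError` is skipped (no exception was raised).
Result: [7, 7]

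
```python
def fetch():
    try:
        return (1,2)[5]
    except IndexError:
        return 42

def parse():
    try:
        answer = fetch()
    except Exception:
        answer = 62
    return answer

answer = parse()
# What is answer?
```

Step-by-step execution trace:
1. `parse()` calls `fetch()`.
2. In fetch: `(1,2)[5]` raises IndexError; `except IndexError` catches it → returns 42.
3. In parse: `answer = fetch()` → answer = 42. No exception reaches parse.
4. `except Exception` is skipped; parse returns 42.
5. answer = 42.
Result: 42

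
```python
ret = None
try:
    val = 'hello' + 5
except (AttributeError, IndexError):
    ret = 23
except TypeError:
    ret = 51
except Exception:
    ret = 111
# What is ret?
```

Step-by-step execution trace:
1. `val = 'hello' + 5` raises TypeError.
2. `except (AttributeError, IndexError)` does not match TypeError; skipped.
3. `except TypeError` matches (exact type match) → ret = 51.
4. `except Exception` is not reached.
Result: 51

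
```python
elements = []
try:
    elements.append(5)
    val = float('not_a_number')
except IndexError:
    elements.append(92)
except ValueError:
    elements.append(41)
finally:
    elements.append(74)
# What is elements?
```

Step-by-step execution trace:
1. try: `elements.append(5)` → elements = [5].
2. `val = float('not_a_number')` raises ValueError.
3. `except IndexError` does not match ValueError; skipped.
4. `except ValueError` matches → `elements.append(41)` → elements = [5, 41].
5. finally always runs: `elements.append(74)` → elements = [5, 41, 74].
Result: [5, 41, 74]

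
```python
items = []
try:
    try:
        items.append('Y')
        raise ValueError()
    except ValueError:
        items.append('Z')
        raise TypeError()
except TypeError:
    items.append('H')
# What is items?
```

Step-by-step execution trace:
1. Inner try: `items.append('Y')` → items = ['Y'].
2. `raise ValueError()` raises ValueError.
3. Inner `except ValueError` matches → `items.append('Z')` → items = ['Y', 'Z'].
4. `raise TypeError()` raises TypeError; propagates to outer try.
5. Outer `except TypeError` matches → `items.append('H')` → items = ['Y', 'Z', 'H'].
Result: ['Y', 'Z', 'H']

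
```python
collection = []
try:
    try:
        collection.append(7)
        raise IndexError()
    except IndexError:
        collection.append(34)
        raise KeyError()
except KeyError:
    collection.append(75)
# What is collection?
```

Step-by-step execution trace:
1. Inner try: `collection.append(7)` → collection = [7].
2. `raise IndexError()` raises IndexError.
3. Inner `except IndexError` matches → `collection.append(34)` → collection = [7, 34].
4. `raise KeyError()` raises KeyError; propagates to outer try.
5. Outer `except KeyError` matches → `collection.append(75)` → collection = [7, 34, 75].
Result: [7, 34, 75]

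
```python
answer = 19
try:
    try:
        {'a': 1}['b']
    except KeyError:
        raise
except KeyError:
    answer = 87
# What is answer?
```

Step-by-step execution trace:
1. Inner try: `{'a': 1}['b']` raises KeyError.
2. Inner `except KeyError` matches; bare `raise` re-raises the same KeyError.
3. Outer `except KeyError` matches → answer = 87.
Result: 87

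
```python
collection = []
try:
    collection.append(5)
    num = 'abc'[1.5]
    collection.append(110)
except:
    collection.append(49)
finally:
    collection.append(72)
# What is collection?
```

Step-by-step execution trace:
1. try: `collection.append(5)` → collection = [5].
2. `num = 'abc'[1.5]` raises TypeError; `collection.append(110)` is not reached.
3. bare `except` matches → `collection.append(49)` → collection = [5, 49].
4. finally always runs: `collection.append(72)` → collection = [5, 49, 72].
Result: [5, 49, 72]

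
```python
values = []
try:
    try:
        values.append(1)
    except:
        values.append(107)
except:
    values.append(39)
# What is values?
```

Step-by-step execution trace:
1. Inner try: `values.append(1)` → values = [1]. No exception raised.
2. Inner `except` is skipped.
3. Inner try completes normally; outer `except` is skipped.
Result: [1]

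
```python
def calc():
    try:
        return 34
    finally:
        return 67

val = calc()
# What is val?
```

Step-by-step execution trace:
1. `calc()` enters try: `return 34` sets pending return value 34.
2. Before returning, `finally: return 67` runs and overrides the pending return.
3. calc() returns 67 → val = 67.
Result: 67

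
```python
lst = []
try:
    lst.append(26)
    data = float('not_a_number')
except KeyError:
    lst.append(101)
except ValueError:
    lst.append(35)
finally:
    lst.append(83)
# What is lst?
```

Step-by-step execution trace:
1. try: `lst.append(26)` → lst = [26].
2. `data = float('not_a_number')` raises ValueError.
3. `except KeyError` does not match ValueError; skipped.
4. `except ValueError` matches → `lst.append(35)` → lst = [26, 35].
5. finally always runs: `lst.append(83)` → lst = [26, 35, 83].
Result: [26, 35, 83]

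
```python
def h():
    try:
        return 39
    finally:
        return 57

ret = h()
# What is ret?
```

Step-by-step execution trace:
1. `h()` enters try: `return 39` sets pending return value 39.
2. Before returning, `finally: return 57` runs and overrides the pending return.
3. h() returns 57 → ret = 57.
Result: 57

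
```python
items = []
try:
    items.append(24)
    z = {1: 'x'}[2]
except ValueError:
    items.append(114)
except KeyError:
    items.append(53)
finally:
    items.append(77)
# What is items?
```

Step-by-step execution trace:
1. try: `items.append(24)` → items = [24].
2. `z = {1: 'x'}[2]` raises KeyError.
3. `except ValueError` does not match KeyError; skipped.
4. `except KeyError` matches → `items.append(53)` → items = [24, 53].
5. finally always runs: `items.append(77)` → items = [24, 53, 77].
Result: [24, 53, 77]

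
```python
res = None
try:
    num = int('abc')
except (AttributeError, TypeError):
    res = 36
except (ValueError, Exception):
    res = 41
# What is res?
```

Step-by-step execution trace:
1. `num = int('abc')` raises ValueError.
2. `except (AttributeError, TypeError)` does not match ValueError; skipped.
3. `except (ValueError, Exception)` matches (ValueError is in the tuple) → res = 41.
Result: 41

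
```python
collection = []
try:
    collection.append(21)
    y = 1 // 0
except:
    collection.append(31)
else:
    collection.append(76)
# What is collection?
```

Step-by-step execution trace:
1. try: `collection.append(21)` → collection = [21].
2. `y = 1 // 0` raises ZeroDivisionError.
3. bare `except` matches → `collection.append(31)` → collection = [21, 31].
4. `else` is skipped (an exception was raised).
Result: [21, 31]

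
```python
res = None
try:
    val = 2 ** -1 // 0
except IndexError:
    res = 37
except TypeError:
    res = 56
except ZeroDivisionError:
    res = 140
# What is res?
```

Step-by-step execution trace:
1. `val = 2 ** -1 // 0` raises ZeroDivisionError.
2. `except IndexError` does not match ZeroDivisionError; skipped.
3. `except TypeError` does not match ZeroDivisionError; skipped.
4. `except ZeroDivisionError` matches → res = 140.
Result: 140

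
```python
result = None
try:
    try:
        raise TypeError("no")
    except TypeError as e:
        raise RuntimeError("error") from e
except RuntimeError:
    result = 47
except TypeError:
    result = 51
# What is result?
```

Step-by-step execution trace:
1. Inner try raises TypeError; inner `except TypeError as e` catches it.
2. `raise RuntimeError(...) from e` raises RuntimeError (TypeError is attached as __cause__, but only RuntimeError is active).
3. Outer `except RuntimeError` matches → result = 47.
4. `except TypeError` is not reached.
Result: 47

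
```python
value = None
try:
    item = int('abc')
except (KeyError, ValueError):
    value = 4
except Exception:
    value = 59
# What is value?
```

Step-by-step execution trace:
1. `item = int('abc')` raises ValueError.
2. `except (KeyError, ValueError)` matches (ValueError is in the tuple) → value = 4.
3. `except Exception` is not reached.
Result: 4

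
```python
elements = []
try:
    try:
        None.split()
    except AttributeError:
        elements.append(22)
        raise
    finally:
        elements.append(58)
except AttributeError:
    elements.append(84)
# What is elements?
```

Step-by-step execution trace:
1. Inner try: `None.split()` raises AttributeError.
2. Inner `except AttributeError` matches → `elements.append(22)` → elements = [22].
3. bare `raise` re-raises AttributeError.
4. Inner `finally` runs during unwinding: `elements.append(58)` → elements = [22, 58].
5. Outer `except AttributeError` matches → `elements.append(84)` → elements = [22, 58, 84].
Result: [22, 58, 84]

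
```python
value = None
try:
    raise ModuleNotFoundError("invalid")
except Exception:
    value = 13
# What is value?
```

Step-by-step execution trace:
1. `raise ModuleNotFoundError(...)` raises ModuleNotFoundError.
2. `except Exception` matches (ModuleNotFoundError is a subclass of Exception) → value = 13.
Result: 13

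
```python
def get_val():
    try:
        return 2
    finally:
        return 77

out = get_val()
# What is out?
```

Step-by-step execution trace:
1. `get_val()` enters try: `return 2` sets pending return value 2.
2. Before returning, `finally: return 77` runs and overrides the pending return.
3. get_val() returns 77 → out = 77.
Result: 77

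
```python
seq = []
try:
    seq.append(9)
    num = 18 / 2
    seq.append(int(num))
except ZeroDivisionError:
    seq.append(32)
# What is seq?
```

Step-by-step execution trace:
1. try: `seq.append(9)` → seq = [9].
2. `num = 18 / 2` → num = 9.0. No exception raised.
3. `seq.append(int(num))` → seq = [9, 9].
4. `except ZeroDivisionError` is skipped (no exception was raised).
Result: [9, 9]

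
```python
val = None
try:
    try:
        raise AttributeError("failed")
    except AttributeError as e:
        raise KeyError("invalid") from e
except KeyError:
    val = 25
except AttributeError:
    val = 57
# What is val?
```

Step-by-step execution trace:
1. Inner try raises AttributeError; inner `except AttributeError as e` catches it.
2. `raise KeyError(...) from e` raises KeyError (AttributeError is attached as __cause__, but only KeyError is active).
3. Outer `except KeyError` matches → val = 25.
4. `except AttributeError` is not reached.
Result: 25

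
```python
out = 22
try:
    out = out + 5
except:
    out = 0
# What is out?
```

Step-by-step execution trace:
1. out starts at 22.
2. try: `out = out + 5` → out = 27. No exception raised.
3. `except` is skipped.
Result: 27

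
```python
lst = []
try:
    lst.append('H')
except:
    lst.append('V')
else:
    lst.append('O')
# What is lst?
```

Step-by-step execution trace:
1. try: `lst.append('H')` → lst = ['H']. No exception raised.
2. `except` is skipped.
3. `else` runs (try completed without exception): `lst.append('O')` → lst = ['H', 'O'].
Result: ['H', 'O']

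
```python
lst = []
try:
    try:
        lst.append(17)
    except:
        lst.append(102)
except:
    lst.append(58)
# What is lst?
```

Step-by-step execution trace:
1. Inner try: `lst.append(17)` → lst = [17]. No exception raised.
2. Inner `except` is skipped.
3. Inner try completes normally; outer `except` is skipped.
Result: [17]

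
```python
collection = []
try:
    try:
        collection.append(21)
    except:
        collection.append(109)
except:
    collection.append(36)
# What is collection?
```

Step-by-step execution trace:
1. Inner try: `collection.append(21)` → collection = [21]. No exception raised.
2. Inner `except` is skipped.
3. Inner try completes normally; outer `except` is skipped.
Result: [21]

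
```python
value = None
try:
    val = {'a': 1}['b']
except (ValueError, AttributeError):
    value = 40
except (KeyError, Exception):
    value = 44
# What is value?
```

Step-by-step execution trace:
1. `val = {'a': 1}['b']` raises KeyError.
2. `except (ValueError, AttributeError)` does not match KeyError; skipped.
3. `except (KeyError, Exception)` matches (KeyError is in the tuple) → value = 44.
Result: 44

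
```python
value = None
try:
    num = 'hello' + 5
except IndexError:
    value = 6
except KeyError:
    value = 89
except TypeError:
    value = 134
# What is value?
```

Step-by-step execution trace:
1. `num = 'hello' + 5` raises TypeError.
2. `except IndexError` does not match TypeError; skipped.
3. `except KeyError` does not match TypeError; skipped.
4. `except TypeError` matches → value = 134.
Result: 134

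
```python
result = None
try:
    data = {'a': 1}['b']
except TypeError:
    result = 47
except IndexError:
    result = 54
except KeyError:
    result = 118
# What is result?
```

Step-by-step execution trace:
1. `data = {'a': 1}['b']` raises KeyError.
2. `except TypeError` does not match KeyError; skipped.
3. `except IndexError` does not match KeyError; skipped.
4. `except KeyError` matches → result = 118.
Result: 118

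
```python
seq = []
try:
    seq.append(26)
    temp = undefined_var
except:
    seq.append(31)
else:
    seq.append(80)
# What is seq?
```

Step-by-step execution trace:
1. try: `seq.append(26)` → seq = [26].
2. `temp = undefined_var` raises NameError.
3. bare `except` matches → `seq.append(31)` → seq = [26, 31].
4. `else` is skipped (an exception was raised).
Result: [26, 31]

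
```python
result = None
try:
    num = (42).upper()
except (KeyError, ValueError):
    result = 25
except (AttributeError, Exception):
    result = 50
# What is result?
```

Step-by-step execution trace:
1. `num = (42).upper()` raises AttributeError.
2. `except (KeyError, ValueError)` does not match AttributeError; skipped.
3. `except (AttributeError, Exception)` matches (AttributeError is in the tuple) → result = 50.
Result: 50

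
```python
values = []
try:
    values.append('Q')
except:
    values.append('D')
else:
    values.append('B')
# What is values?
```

Step-by-step execution trace:
1. try: `values.append('Q')` → values = ['Q']. No exception raised.
2. `except` is skipped.
3. `else` runs (try completed without exception): `values.append('B')` → values = ['Q', 'B'].
Result: ['Q', 'B']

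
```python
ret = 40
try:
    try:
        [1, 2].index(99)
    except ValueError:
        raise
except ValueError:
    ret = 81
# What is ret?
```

Step-by-step execution trace:
1. Inner try: `[1, 2].index(99)` raises ValueError.
2. Inner `except ValueError` matches; bare `raise` re-raises the same ValueError.
3. Outer `except ValueError` matches → ret = 81.
Result: 81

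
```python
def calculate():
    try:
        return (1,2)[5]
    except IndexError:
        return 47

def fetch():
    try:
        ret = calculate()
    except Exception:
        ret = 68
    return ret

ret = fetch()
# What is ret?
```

Step-by-step execution trace:
1. `fetch()` calls `calculate()`.
2. In calculate: `(1,2)[5]` raises IndexError; `except IndexError` catches it → returns 47.
3. In fetch: `ret = calculate()` → ret = 47. No exception reaches fetch.
4. `except Exception` is skipped; fetch returns 47.
5. ret = 47.
Result: 47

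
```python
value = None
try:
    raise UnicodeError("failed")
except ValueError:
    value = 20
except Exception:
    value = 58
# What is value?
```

Step-by-step execution trace:
1. `raise UnicodeError(...)` raises UnicodeError.
2. `except ValueError` matches (UnicodeError is a subclass of ValueError) → value = 20.
3. `except Exception` is not reached.
Result: 20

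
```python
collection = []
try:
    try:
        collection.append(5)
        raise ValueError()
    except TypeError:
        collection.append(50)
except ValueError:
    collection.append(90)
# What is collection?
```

Step-by-step execution trace:
1. Inner try: `collection.append(5)` → collection = [5].
2. `raise ValueError()` raises ValueError.
3. Inner `except TypeError` does not match ValueError; exception propagates to outer try.
4. Outer `except ValueError` matches → `collection.append(90)` → collection = [5, 90].
Result: [5, 90]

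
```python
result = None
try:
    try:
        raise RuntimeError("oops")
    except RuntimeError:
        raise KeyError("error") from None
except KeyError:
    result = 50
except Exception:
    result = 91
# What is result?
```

Step-by-step execution trace:
1. Inner try raises RuntimeError; inner `except RuntimeError` catches it.
2. `raise KeyError(...) from None` raises KeyError (from None suppresses __context__, but the active exception is still KeyError).
3. Outer `except KeyError` matches → result = 50.
4. `except Exception` is not reached.
Result: 50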